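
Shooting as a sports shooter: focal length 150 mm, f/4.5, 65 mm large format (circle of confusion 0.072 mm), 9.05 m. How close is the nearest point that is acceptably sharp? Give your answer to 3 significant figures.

Hyperfocal distance H = f²/(N·c) + f = 150²/(4.5 × 0.072) + 150 = 22500/0.324 + 150 ≈ 69594.4 mm ≈ 69.59 m.
Near limit Dn = s·(H − f)/(H + s − 2f) = 9050 × (69594.4 − 150) / (69594.4 + 9050 − 2 × 150) = 9050 × 69444.4 / 78344.4 ≈ 8021.9 mm ≈ 8.02 m.

8.02 m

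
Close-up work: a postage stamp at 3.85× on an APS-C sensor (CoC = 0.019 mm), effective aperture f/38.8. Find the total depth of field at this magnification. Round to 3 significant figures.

At magnification m, DoF ≈ 2·N_eff·c/m² = 2 × 38.8 × 0.019 / 3.85² = 1.474 / 14.82 ≈ 0.0995 mm.

0.0995 mm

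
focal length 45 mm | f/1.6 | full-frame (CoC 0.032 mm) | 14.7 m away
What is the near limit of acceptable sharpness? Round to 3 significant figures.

Hyperfocal distance H = f²/(N·c) + f = 45²/(1.6 × 0.032) + 45 = 2025/0.0512 + 45 ≈ 39595.8 mm ≈ 39.60 m.
Near limit Dn = s·(H − f)/(H + s − 2f) = 14700 × (39595.8 − 45) / (39595.8 + 14700 − 2 × 45) = 14700 × 39550.8 / 54205.8 ≈ 10726 mm ≈ 10.7 m.

10.7 m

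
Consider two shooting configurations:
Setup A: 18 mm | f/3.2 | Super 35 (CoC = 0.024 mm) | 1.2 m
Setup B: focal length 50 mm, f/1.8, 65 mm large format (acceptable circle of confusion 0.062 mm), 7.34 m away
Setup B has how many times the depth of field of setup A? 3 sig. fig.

7.32

Setup A: H = 18²/(3.2×0.024) + 18 ≈ 4236.8 mm; DoF = Df − Dn = 1667.08 − 937.37 ≈ 729.71 mm.
Setup B: H = 50²/(1.8×0.062) + 50 ≈ 22451.4 mm; DoF = Df − Dn = 10880.9 − 5537.8 ≈ 5343.1 mm.
Ratio = 5343.1 / 729.71 ≈ 7.32.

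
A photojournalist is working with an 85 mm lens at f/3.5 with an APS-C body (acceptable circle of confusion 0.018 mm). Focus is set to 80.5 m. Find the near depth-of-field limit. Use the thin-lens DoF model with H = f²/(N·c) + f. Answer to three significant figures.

47.3 m

Hyperfocal distance H = f²/(N·c) + f = 85²/(3.5 × 0.018) + 85 = 7225/0.063 + 85 ≈ 114767.5 mm ≈ 114.8 m.
Near limit Dn = s·(H − f)/(H + s − 2f) = 80500 × (114767.5 − 85) / (114767.5 + 80500 − 2 × 85) = 80500 × 114682.5 / 195097.5 ≈ 47320 mm ≈ 47.3 m.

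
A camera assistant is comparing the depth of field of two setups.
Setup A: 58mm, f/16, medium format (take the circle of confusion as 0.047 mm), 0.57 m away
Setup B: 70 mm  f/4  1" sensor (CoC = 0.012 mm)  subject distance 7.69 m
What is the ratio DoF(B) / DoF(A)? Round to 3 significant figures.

Setup A: H = 58²/(16×0.047) + 58 ≈ 4531.4 mm; DoF = Df − Dn = 643.67 − 511.46 ≈ 132.21 mm.
Setup B: H = 70²/(4×0.012) + 70 ≈ 102153.3 mm; DoF = Df − Dn = 8310.3 − 7155.9 ≈ 1154.4 mm.
Ratio = 1154.4 / 132.21 ≈ 8.73.

8.73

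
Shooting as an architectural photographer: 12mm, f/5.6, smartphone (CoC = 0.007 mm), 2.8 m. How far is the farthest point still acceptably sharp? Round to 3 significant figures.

Hyperfocal distance H = f²/(N·c) + f = 12²/(5.6 × 0.007) + 12 = 144/0.0392 + 12 ≈ 3685.5 mm ≈ 3.685 m.
Far limit Df = s·(H − f)/(H − s) = 2800 × (3685.5 − 12) / (3685.5 − 2800) = 2800 × 3673.5 / 885.5 ≈ 11616 mm ≈ 11.6 m.

11.6 m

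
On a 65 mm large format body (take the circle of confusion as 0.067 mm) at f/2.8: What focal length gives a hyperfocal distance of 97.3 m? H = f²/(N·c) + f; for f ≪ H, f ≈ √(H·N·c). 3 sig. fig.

135 mm

From H = f²/(N·c) + f, with f ≪ H: f ≈ √(H·N·c) = √(97300 × 2.8 × 0.067) = √18253 ≈ 135.1 mm.
The +f correction barely moves this — solving exactly, f² + N·c·f − N·c·H = 0 ⇒ f = (−N·c + √((N·c)² + 4·N·c·H))/2 = (−0.1876 + √73014)/2 ≈ 135.01 mm, so f ≈ 135 mm.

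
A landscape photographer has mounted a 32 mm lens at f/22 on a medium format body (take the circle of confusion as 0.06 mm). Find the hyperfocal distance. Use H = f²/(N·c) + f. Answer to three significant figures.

0.808 m

Hyperfocal distance H = f²/(N·c) + f = 32²/(22 × 0.06) + 32 = 1024/1.32 + 32 ≈ 807.8 mm ≈ 0.808 m.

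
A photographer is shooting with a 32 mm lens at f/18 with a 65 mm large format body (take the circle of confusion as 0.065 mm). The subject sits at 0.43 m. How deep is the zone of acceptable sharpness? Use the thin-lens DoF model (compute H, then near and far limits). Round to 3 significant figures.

Hyperfocal distance H = f²/(N·c) + f = 32²/(18 × 0.065) + 32 = 1024/1.17 + 32 ≈ 907.2 mm ≈ 0.907 m.
Near limit Dn = s·(H − f)/(H + s − 2f) = 430 × (907.2 − 32) / (907.2 + 430 − 2 × 32) = 430 × 875.2 / 1273.2 ≈ 295.58 mm.
Far limit Df = s·(H − f)/(H − s) = 430 × (907.2 − 32) / (907.2 − 430) = 430 × 875.2 / 477.2 ≈ 788.62 mm.
Depth of field = Df − Dn = 788.62 − 295.58 ≈ 493.04 mm.

493 mm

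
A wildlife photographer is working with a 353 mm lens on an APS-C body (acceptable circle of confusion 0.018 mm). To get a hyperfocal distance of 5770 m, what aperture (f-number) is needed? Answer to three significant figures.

Rearrange H = f²/(N·c) + f for N: N = f² / ((H − f)·c).
N = 353² / ((5770000 − 353) × 0.018) = 124609 / 103854 ≈ 1.20.

f/1.20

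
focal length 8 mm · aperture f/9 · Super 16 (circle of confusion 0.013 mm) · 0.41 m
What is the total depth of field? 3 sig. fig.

1.31 m

Hyperfocal distance H = f²/(N·c) + f = 8²/(9 × 0.013) + 8 = 64/0.117 + 8 ≈ 555.0 mm ≈ 0.555 m.
Near limit Dn = s·(H − f)/(H + s − 2f) = 410 × (555.0 − 8) / (555.0 + 410 − 2 × 8) = 410 × 547.0 / 949.0 ≈ 236.3 mm.
Far limit Df = s·(H − f)/(H − s) = 410 × (555.0 − 8) / (555.0 − 410) = 410 × 547.0 / 145.0 ≈ 1546.6 mm.
Depth of field = Df − Dn = 1546.6 − 236.3 ≈ 1310.3 mm ≈ 1.31 m.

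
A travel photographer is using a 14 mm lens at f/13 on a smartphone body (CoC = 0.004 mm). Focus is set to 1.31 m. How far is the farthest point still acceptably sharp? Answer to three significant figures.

Hyperfocal distance H = f²/(N·c) + f = 14²/(13 × 0.004) + 14 = 196/0.052 + 14 ≈ 3783.2 mm ≈ 3.783 m.
Far limit Df = s·(H − f)/(H − s) = 1310 × (3783.2 − 14) / (3783.2 − 1310) = 1310 × 3769.2 / 2473.2 ≈ 1996.5 mm ≈ 2.00 m.

2.00 m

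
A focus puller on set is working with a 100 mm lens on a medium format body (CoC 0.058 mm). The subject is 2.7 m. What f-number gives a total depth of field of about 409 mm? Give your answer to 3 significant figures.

Write h = H − f = f²/(N·c). The thin-lens limits are Dn = s·h/(h + (s−f)) and Df = s·h/(h − (s−f)), so DoF = Df − Dn = 2·s·(s−f)·h / (h² − (s−f)²).
That is a quadratic in h: DoF·h² − 2·s·(s−f)·h − DoF·(s−f)² = 0 ⇒ h = (s−f)·(s + √(s² + DoF²)) / DoF = 2600 × (2700 + √(2700² + 409²)) / 409 = 2600 × (2700 + 2730.80) / 409 ≈ 34523 mm.
Then N = f²/(c·h) = 100² / (0.058 × 34523) = 10000 / 2002.4 ≈ 4.99.

f/4.99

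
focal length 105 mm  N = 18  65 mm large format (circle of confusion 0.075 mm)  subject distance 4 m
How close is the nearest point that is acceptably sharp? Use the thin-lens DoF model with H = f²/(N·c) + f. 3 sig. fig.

2.71 m

Hyperfocal distance H = f²/(N·c) + f = 105²/(18 × 0.075) + 105 = 11025/1.35 + 105 ≈ 8271.7 mm ≈ 8.272 m.
Near limit Dn = s·(H − f)/(H + s − 2f) = 4000 × (8271.7 − 105) / (8271.7 + 4000 − 2 × 105) = 4000 × 8166.7 / 12061.7 ≈ 2708.3 mm ≈ 2.71 m.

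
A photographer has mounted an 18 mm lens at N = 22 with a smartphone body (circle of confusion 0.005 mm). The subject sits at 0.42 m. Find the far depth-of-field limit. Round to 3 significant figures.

486 mm

Hyperfocal distance H = f²/(N·c) + f = 18²/(22 × 0.005) + 18 = 324/0.11 + 18 ≈ 2963.5 mm ≈ 2.963 m.
Far limit Df = s·(H − f)/(H − s) = 420 × (2963.5 − 18) / (2963.5 − 420) = 420 × 2945.5 / 2543.5 ≈ 486.38 mm.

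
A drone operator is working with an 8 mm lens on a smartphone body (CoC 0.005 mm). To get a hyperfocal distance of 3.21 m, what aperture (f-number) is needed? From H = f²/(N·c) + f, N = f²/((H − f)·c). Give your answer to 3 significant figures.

Rearrange H = f²/(N·c) + f for N: N = f² / ((H − f)·c).
N = 8² / ((3210 − 8) × 0.005) = 64 / 16.01 ≈ 4.

f/4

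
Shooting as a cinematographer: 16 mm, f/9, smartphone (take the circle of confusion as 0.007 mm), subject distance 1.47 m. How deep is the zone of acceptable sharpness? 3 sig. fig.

1.21 m

Hyperfocal distance H = f²/(N·c) + f = 16²/(9 × 0.007) + 16 = 256/0.063 + 16 ≈ 4079.5 mm ≈ 4.079 m.
Near limit Dn = s·(H − f)/(H + s − 2f) = 1470 × (4079.5 − 16) / (4079.5 + 1470 − 2 × 16) = 1470 × 4063.5 / 5517.5 ≈ 1082.6 mm.
Far limit Df = s·(H − f)/(H − s) = 1470 × (4079.5 − 16) / (4079.5 − 1470) = 1470 × 4063.5 / 2609.5 ≈ 2289.1 mm.
Depth of field = Df − Dn = 2289.1 − 1082.6 ≈ 1206.5 mm ≈ 1.21 m.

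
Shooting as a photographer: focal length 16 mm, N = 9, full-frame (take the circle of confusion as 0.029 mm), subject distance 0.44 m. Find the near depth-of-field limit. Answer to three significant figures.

307 mm

Hyperfocal distance H = f²/(N·c) + f = 16²/(9 × 0.029) + 16 = 256/0.261 + 16 ≈ 996.8 mm ≈ 0.997 m.
Near limit Dn = s·(H − f)/(H + s − 2f) = 440 × (996.8 − 16) / (996.8 + 440 − 2 × 16) = 440 × 980.8 / 1404.8 ≈ 307.20 mm.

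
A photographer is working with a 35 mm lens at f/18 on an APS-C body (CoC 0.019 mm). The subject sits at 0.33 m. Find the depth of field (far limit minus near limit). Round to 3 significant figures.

Hyperfocal distance H = f²/(N·c) + f = 35²/(18 × 0.019) + 35 = 1225/0.342 + 35 ≈ 3616.9 mm ≈ 3.617 m.
Near limit Dn = s·(H − f)/(H + s − 2f) = 330 × (3616.9 − 35) / (3616.9 + 330 − 2 × 35) = 330 × 3581.9 / 3876.9 ≈ 304.890 mm.
Far limit Df = s·(H − f)/(H − s) = 330 × (3616.9 − 35) / (3616.9 − 330) = 330 × 3581.9 / 3286.9 ≈ 359.618 mm.
Depth of field = Df − Dn = 359.618 − 304.890 ≈ 54.728 mm.

54.7 mm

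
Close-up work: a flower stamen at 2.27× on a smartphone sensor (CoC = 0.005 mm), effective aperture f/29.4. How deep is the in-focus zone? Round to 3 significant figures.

At magnification m, DoF ≈ 2·N_eff·c/m² = 2 × 29.4 × 0.005 / 2.27² = 0.294 / 5.153 ≈ 0.0571 mm.

0.0571 mm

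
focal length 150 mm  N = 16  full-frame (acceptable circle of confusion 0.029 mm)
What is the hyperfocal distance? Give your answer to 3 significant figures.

Hyperfocal distance H = f²/(N·c) + f = 150²/(16 × 0.029) + 150 = 22500/0.464 + 150 ≈ 48641.4 mm ≈ 48.6 m.

48.6 m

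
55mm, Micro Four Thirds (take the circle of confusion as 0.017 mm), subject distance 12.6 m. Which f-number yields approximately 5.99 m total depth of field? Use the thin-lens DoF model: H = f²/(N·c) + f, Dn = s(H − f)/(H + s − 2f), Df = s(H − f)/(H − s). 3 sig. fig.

Write h = H − f = f²/(N·c). The thin-lens limits are Dn = s·h/(h + (s−f)) and Df = s·h/(h − (s−f)), so DoF = Df − Dn = 2·s·(s−f)·h / (h² − (s−f)²).
That is a quadratic in h: DoF·h² − 2·s·(s−f)·h − DoF·(s−f)² = 0 ⇒ h = (s−f)·(s + √(s² + DoF²)) / DoF = 12545 × (12600 + √(12600² + 5990²)) / 5990 = 12545 × (12600 + 13951.3) / 5990 ≈ 55607 mm.
Then N = f²/(c·h) = 55² / (0.017 × 55607) = 3025 / 945.32 ≈ 3.20.

f/3.20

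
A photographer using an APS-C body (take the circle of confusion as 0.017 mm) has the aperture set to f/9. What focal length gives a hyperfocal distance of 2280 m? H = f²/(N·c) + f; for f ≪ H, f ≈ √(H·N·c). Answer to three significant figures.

591 mm

From H = f²/(N·c) + f, with f ≪ H: f ≈ √(H·N·c) = √(2280000 × 9 × 0.017) = √348840 ≈ 590.6 mm.
The +f correction barely moves this — solving exactly, f² + N·c·f − N·c·H = 0 ⇒ f = (−N·c + √((N·c)² + 4·N·c·H))/2 = (−0.153 + √1395360)/2 ≈ 590.55 mm, so f ≈ 591 mm.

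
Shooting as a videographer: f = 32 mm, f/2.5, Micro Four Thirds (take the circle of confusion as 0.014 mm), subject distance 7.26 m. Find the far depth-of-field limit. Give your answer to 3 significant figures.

Hyperfocal distance H = f²/(N·c) + f = 32²/(2.5 × 0.014) + 32 = 1024/0.035 + 32 ≈ 29289.1 mm ≈ 29.29 m.
Far limit Df = s·(H − f)/(H − s) = 7260 × (29289.1 − 32) / (29289.1 − 7260) = 7260 × 29257.1 / 22029.1 ≈ 9642.1 mm ≈ 9.64 m.

9.64 m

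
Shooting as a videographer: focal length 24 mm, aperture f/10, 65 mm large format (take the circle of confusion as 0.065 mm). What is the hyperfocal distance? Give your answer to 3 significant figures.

Hyperfocal distance H = f²/(N·c) + f = 24²/(10 × 0.065) + 24 = 576/0.65 + 24 ≈ 910.2 mm ≈ 0.910 m.

0.910 m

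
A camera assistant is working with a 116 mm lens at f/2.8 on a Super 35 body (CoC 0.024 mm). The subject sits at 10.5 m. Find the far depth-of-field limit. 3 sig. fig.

11.1 m

Hyperfocal distance H = f²/(N·c) + f = 116²/(2.8 × 0.024) + 116 = 13456/0.0672 + 116 ≈ 200354.1 mm ≈ 200.4 m.
Far limit Df = s·(H − f)/(H − s) = 10500 × (200354.1 − 116) / (200354.1 − 10500) = 10500 × 200238.1 / 189854.1 ≈ 11074 mm ≈ 11.1 m.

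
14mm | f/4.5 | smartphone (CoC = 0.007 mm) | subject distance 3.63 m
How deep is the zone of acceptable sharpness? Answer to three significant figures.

6.37 m

Hyperfocal distance H = f²/(N·c) + f = 14²/(4.5 × 0.007) + 14 = 196/0.0315 + 14 ≈ 6236.2 mm ≈ 6.236 m.
Near limit Dn = s·(H − f)/(H + s − 2f) = 3630 × (6236.2 − 14) / (6236.2 + 3630 − 2 × 14) = 3630 × 6222.2 / 9838.2 ≈ 2295.8 mm.
Far limit Df = s·(H − f)/(H − s) = 3630 × (6236.2 − 14) / (6236.2 − 3630) = 3630 × 6222.2 / 2606.2 ≈ 8666.4 mm.
Depth of field = Df − Dn = 8666.4 − 2295.8 ≈ 6370.6 mm ≈ 6.37 m.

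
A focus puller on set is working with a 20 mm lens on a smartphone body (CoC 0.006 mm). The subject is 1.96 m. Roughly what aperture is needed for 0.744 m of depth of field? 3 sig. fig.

f/6.30

Write h = H − f = f²/(N·c). The thin-lens limits are Dn = s·h/(h + (s−f)) and Df = s·h/(h − (s−f)), so DoF = Df − Dn = 2·s·(s−f)·h / (h² − (s−f)²).
That is a quadratic in h: DoF·h² − 2·s·(s−f)·h − DoF·(s−f)² = 0 ⇒ h = (s−f)·(s + √(s² + DoF²)) / DoF = 1940 × (1960 + √(1960² + 744²)) / 744 = 1940 × (1960 + 2096.46) / 744 ≈ 10577 mm.
Then N = f²/(c·h) = 20² / (0.006 × 10577) = 400 / 63.464 ≈ 6.30.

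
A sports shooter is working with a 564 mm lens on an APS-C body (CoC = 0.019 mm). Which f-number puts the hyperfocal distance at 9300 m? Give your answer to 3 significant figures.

f/1.80

Rearrange H = f²/(N·c) + f for N: N = f² / ((H − f)·c).
N = 564² / ((9300000 − 564) × 0.019) = 318096 / 176689 ≈ 1.80.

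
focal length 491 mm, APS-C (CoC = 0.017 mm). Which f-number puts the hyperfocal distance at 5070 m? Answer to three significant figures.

Rearrange H = f²/(N·c) + f for N: N = f² / ((H − f)·c).
N = 491² / ((5070000 − 491) × 0.017) = 241081 / 86182 ≈ 2.80.

f/2.80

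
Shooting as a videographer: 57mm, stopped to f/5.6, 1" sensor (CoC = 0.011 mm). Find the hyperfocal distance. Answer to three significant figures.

Hyperfocal distance H = f²/(N·c) + f = 57²/(5.6 × 0.011) + 57 = 3249/0.0616 + 57 ≈ 52800.5 mm ≈ 52.8 m.

52.8 m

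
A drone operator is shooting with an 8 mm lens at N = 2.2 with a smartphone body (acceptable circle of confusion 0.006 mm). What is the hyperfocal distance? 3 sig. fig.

Hyperfocal distance H = f²/(N·c) + f = 8²/(2.2 × 0.006) + 8 = 64/0.0132 + 8 ≈ 4856.5 mm ≈ 4.86 m.

4.86 m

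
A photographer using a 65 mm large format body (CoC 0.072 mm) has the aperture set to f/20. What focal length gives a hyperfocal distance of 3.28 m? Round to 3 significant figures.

From H = f²/(N·c) + f, with f ≪ H: f ≈ √(H·N·c) = √(3280 × 20 × 0.072) = √4723.2 ≈ 68.73 mm.
Exact: f² + N·c·f − N·c·H = 0 ⇒ f = (−N·c + √((N·c)² + 4·N·c·H))/2 = (−1.44 + √18895)/2 ≈ 68.009 mm ≈ 68.0 mm.

68.0 mm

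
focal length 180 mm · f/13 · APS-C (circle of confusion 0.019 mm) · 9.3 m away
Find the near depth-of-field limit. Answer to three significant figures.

Hyperfocal distance H = f²/(N·c) + f = 180²/(13 × 0.019) + 180 = 32400/0.247 + 180 ≈ 131354.1 mm ≈ 131.4 m.
Near limit Dn = s·(H − f)/(H + s − 2f) = 9300 × (131354.1 − 180) / (131354.1 + 9300 − 2 × 180) = 9300 × 131174.1 / 140294.1 ≈ 8695.4 mm ≈ 8.70 m.

8.70 m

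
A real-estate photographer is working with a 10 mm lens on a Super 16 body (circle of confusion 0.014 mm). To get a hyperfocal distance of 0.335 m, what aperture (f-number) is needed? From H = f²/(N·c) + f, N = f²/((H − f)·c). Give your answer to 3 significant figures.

Rearrange H = f²/(N·c) + f for N: N = f² / ((H − f)·c).
N = 10² / ((335 − 10) × 0.014) = 100 / 4.550 ≈ 22.

f/22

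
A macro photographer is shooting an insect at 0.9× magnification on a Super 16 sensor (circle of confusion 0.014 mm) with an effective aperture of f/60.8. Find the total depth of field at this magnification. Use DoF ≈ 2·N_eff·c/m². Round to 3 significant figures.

2.10 mm

At magnification m, DoF ≈ 2·N_eff·c/m² = 2 × 60.8 × 0.014 / 0.9² = 1.702 / 0.81 ≈ 2.1 mm.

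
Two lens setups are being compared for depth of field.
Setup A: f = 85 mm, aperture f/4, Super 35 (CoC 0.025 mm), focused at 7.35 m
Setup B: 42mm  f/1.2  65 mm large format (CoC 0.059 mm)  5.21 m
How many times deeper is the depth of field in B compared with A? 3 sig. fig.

Setup A: H = 85²/(4×0.025) + 85 ≈ 72335.0 mm; DoF = Df − Dn = 8171.7 − 6678.5 ≈ 1493.2 mm.
Setup B: H = 42²/(1.2×0.059) + 42 ≈ 24957.3 mm; DoF = Df − Dn = 6573.5 − 4315.0 ≈ 2258.5 mm.
Ratio = 2258.5 / 1493.2 ≈ 1.51.

1.51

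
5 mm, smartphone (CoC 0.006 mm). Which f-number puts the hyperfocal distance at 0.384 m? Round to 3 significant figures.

Rearrange H = f²/(N·c) + f for N: N = f² / ((H − f)·c).
N = 5² / ((384 − 5) × 0.006) = 25 / 2.274 ≈ 11.

f/11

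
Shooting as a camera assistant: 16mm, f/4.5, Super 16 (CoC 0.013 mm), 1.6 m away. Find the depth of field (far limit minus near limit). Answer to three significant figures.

Hyperfocal distance H = f²/(N·c) + f = 16²/(4.5 × 0.013) + 16 = 256/0.0585 + 16 ≈ 4392.1 mm ≈ 4.392 m.
Near limit Dn = s·(H − f)/(H + s − 2f) = 1600 × (4392.1 − 16) / (4392.1 + 1600 − 2 × 16) = 1600 × 4376.1 / 5960.1 ≈ 1174.8 mm.
Far limit Df = s·(H − f)/(H − s) = 1600 × (4392.1 − 16) / (4392.1 − 1600) = 1600 × 4376.1 / 2792.1 ≈ 2507.7 mm.
Depth of field = Df − Dn = 2507.7 − 1174.8 ≈ 1332.9 mm ≈ 1.33 m.

1.33 m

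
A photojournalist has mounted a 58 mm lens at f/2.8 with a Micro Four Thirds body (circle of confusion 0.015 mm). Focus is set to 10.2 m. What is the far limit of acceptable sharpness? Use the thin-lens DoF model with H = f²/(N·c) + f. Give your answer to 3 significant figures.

Hyperfocal distance H = f²/(N·c) + f = 58²/(2.8 × 0.015) + 58 = 3364/0.042 + 58 ≈ 80153.2 mm ≈ 80.15 m.
Far limit Df = s·(H − f)/(H − s) = 10200 × (80153.2 − 58) / (80153.2 − 10200) = 10200 × 80095.2 / 69953.2 ≈ 11679 mm ≈ 11.7 m.

11.7 m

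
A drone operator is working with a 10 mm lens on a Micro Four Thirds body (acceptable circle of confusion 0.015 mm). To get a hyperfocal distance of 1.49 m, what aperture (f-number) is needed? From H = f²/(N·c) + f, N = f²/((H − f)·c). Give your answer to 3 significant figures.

Rearrange H = f²/(N·c) + f for N: N = f² / ((H − f)·c).
N = 10² / ((1490 − 10) × 0.015) = 100 / 22.20 ≈ 4.50.

f/4.50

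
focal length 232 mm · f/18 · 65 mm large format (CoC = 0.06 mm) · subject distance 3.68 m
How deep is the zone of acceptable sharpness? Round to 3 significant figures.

Hyperfocal distance H = f²/(N·c) + f = 232²/(18 × 0.06) + 232 = 53824/1.08 + 232 ≈ 50069.0 mm ≈ 50.07 m.
Near limit Dn = s·(H − f)/(H + s − 2f) = 3680 × (50069.0 − 232) / (50069.0 + 3680 − 2 × 232) = 3680 × 49837.0 / 53285.0 ≈ 3441.87 mm.
Far limit Df = s·(H − f)/(H − s) = 3680 × (50069.0 − 232) / (50069.0 − 3680) = 3680 × 49837.0 / 46389.0 ≈ 3953.53 mm.
Depth of field = Df − Dn = 3953.53 − 3441.87 ≈ 511.66 mm ≈ 0.512 m.

0.512 m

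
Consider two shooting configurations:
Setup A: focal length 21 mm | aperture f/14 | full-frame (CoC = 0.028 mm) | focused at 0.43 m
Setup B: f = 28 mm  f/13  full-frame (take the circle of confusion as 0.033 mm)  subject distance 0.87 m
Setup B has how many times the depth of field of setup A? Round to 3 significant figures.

Setup A: H = 21²/(14×0.028) + 21 ≈ 1146.0 mm; DoF = Df − Dn = 675.63 − 315.35 ≈ 360.28 mm.
Setup B: H = 28²/(13×0.033) + 28 ≈ 1855.5 mm; DoF = Df − Dn = 1613.3 − 595.6 ≈ 1017.7 mm.
Ratio = 1017.7 / 360.28 ≈ 2.82.

2.82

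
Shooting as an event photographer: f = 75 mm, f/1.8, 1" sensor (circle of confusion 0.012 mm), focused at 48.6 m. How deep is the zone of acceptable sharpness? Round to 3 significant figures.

18.8 m

Hyperfocal distance H = f²/(N·c) + f = 75²/(1.8 × 0.012) + 75 = 5625/0.0216 + 75 ≈ 260491.7 mm ≈ 260.5 m.
Near limit Dn = s·(H − f)/(H + s − 2f) = 48600 × (260491.7 − 75) / (260491.7 + 48600 − 2 × 75) = 48600 × 260416.7 / 308941.7 ≈ 40966 mm.
Far limit Df = s·(H − f)/(H − s) = 48600 × (260491.7 − 75) / (260491.7 − 48600) = 48600 × 260416.7 / 211891.7 ≈ 59730 mm.
Depth of field = Df − Dn = 59730 − 40966 ≈ 18764 mm ≈ 18.8 m.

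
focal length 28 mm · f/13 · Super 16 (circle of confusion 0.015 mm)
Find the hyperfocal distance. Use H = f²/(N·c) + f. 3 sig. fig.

Hyperfocal distance H = f²/(N·c) + f = 28²/(13 × 0.015) + 28 = 784/0.195 + 28 ≈ 4048.5 mm ≈ 4.05 m.

4.05 m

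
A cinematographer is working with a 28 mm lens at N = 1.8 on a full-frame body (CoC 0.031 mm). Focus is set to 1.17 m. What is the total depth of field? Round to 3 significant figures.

Hyperfocal distance H = f²/(N·c) + f = 28²/(1.8 × 0.031) + 28 = 784/0.0558 + 28 ≈ 14078.2 mm ≈ 14.08 m.
Near limit Dn = s·(H − f)/(H + s − 2f) = 1170 × (14078.2 − 28) / (14078.2 + 1170 − 2 × 28) = 1170 × 14050.2 / 15192.2 ≈ 1082.05 mm.
Far limit Df = s·(H − f)/(H − s) = 1170 × (14078.2 − 28) / (14078.2 − 1170) = 1170 × 14050.2 / 12908.2 ≈ 1273.51 mm.
Depth of field = Df − Dn = 1273.51 − 1082.05 ≈ 191.46 mm.

191 mm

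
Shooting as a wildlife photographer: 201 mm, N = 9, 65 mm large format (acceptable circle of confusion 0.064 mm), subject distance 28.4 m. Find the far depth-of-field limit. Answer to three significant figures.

Hyperfocal distance H = f²/(N·c) + f = 201²/(9 × 0.064) + 201 = 40401/0.576 + 201 ≈ 70341.6 mm ≈ 70.34 m.
Far limit Df = s·(H − f)/(H − s) = 28400 × (70341.6 − 201) / (70341.6 − 28400) = 28400 × 70140.6 / 41941.6 ≈ 47494 mm ≈ 47.5 m.

47.5 m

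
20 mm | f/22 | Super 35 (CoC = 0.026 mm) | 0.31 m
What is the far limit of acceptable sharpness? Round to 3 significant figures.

Hyperfocal distance H = f²/(N·c) + f = 20²/(22 × 0.026) + 20 = 400/0.572 + 20 ≈ 719.3 mm ≈ 0.719 m.
Far limit Df = s·(H − f)/(H − s) = 310 × (719.3 − 20) / (719.3 − 310) = 310 × 699.3 / 409.3 ≈ 529.64 mm ≈ 0.530 m.

0.530 m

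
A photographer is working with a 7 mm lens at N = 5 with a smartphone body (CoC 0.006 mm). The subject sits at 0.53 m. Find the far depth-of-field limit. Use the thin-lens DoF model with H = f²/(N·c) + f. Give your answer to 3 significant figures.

Hyperfocal distance H = f²/(N·c) + f = 7²/(5 × 0.006) + 7 = 49/0.03 + 7 ≈ 1640.3 mm ≈ 1.640 m.
Far limit Df = s·(H − f)/(H − s) = 530 × (1640.3 − 7) / (1640.3 − 530) = 530 × 1633.3 / 1110.3 ≈ 779.65 mm ≈ 0.780 m.

0.780 m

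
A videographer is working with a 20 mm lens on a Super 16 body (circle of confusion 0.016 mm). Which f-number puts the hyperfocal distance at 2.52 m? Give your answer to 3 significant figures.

f/10

Rearrange H = f²/(N·c) + f for N: N = f² / ((H − f)·c).
N = 20² / ((2520 − 20) × 0.016) = 400 / 40.00 ≈ 10.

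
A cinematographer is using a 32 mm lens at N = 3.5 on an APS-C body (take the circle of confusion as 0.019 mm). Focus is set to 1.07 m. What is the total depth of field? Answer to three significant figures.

Hyperfocal distance H = f²/(N·c) + f = 32²/(3.5 × 0.019) + 32 = 1024/0.0665 + 32 ≈ 15430.5 mm ≈ 15.43 m.
Near limit Dn = s·(H − f)/(H + s − 2f) = 1070 × (15430.5 − 32) / (15430.5 + 1070 − 2 × 32) = 1070 × 15398.5 / 16436.5 ≈ 1002.43 mm.
Far limit Df = s·(H − f)/(H − s) = 1070 × (15430.5 − 32) / (15430.5 − 1070) = 1070 × 15398.5 / 14360.5 ≈ 1147.34 mm.
Depth of field = Df − Dn = 1147.34 − 1002.43 ≈ 144.91 mm.

145 mm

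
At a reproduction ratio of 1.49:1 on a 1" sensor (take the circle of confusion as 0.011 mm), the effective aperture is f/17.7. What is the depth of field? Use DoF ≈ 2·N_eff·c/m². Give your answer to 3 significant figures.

At magnification m, DoF ≈ 2·N_eff·c/m² = 2 × 17.7 × 0.011 / 1.49² = 0.3894 / 2.22 ≈ 0.175 mm.

0.175 mm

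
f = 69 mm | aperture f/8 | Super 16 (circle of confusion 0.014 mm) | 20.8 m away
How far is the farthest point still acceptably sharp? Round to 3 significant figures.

40.6 m

Hyperfocal distance H = f²/(N·c) + f = 69²/(8 × 0.014) + 69 = 4761/0.112 + 69 ≈ 42577.9 mm ≈ 42.58 m.
Far limit Df = s·(H − f)/(H − s) = 20800 × (42577.9 − 69) / (42577.9 − 20800) = 20800 × 42508.9 / 21777.9 ≈ 40600 mm ≈ 40.6 m.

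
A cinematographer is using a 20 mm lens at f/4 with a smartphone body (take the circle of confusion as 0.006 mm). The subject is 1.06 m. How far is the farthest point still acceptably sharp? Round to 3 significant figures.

Hyperfocal distance H = f²/(N·c) + f = 20²/(4 × 0.006) + 20 = 400/0.024 + 20 ≈ 16686.7 mm ≈ 16.69 m.
Far limit Df = s·(H − f)/(H − s) = 1060 × (16686.7 − 20) / (16686.7 − 1060) = 1060 × 16666.7 / 15626.7 ≈ 1130.5 mm ≈ 1.13 m.

1.13 m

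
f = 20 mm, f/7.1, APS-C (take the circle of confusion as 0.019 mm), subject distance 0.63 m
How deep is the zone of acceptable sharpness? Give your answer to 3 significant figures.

271 mm

Hyperfocal distance H = f²/(N·c) + f = 20²/(7.1 × 0.019) + 20 = 400/0.1349 + 20 ≈ 2985.2 mm ≈ 2.985 m.
Near limit Dn = s·(H − f)/(H + s − 2f) = 630 × (2985.2 − 20) / (2985.2 + 630 − 2 × 20) = 630 × 2965.2 / 3575.2 ≈ 522.51 mm.
Far limit Df = s·(H − f)/(H − s) = 630 × (2985.2 − 20) / (2985.2 − 630) = 630 × 2965.2 / 2355.2 ≈ 793.17 mm.
Depth of field = Df − Dn = 793.17 − 522.51 ≈ 270.66 mm.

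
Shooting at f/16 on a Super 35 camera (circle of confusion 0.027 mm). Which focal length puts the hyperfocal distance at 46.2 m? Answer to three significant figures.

From H = f²/(N·c) + f, with f ≪ H: f ≈ √(H·N·c) = √(46200 × 16 × 0.027) = √19958 ≈ 141.3 mm.
The +f correction barely moves this — solving exactly, f² + N·c·f − N·c·H = 0 ⇒ f = (−N·c + √((N·c)² + 4·N·c·H))/2 = (−0.432 + √79834)/2 ≈ 141.06 mm, so f ≈ 141 mm.

141 mm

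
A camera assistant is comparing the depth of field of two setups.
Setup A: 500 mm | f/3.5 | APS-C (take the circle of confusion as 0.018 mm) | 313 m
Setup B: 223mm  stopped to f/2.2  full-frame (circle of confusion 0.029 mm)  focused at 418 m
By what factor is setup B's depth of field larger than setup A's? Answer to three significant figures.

Setup A: H = 500²/(3.5×0.018) + 500 ≈ 3968754.0 mm; DoF = Df − Dn = 339756 − 290151 ≈ 49605 mm.
Setup B: H = 223²/(2.2×0.029) + 223 ≈ 779674.4 mm; DoF = Df − Dn = 900840 − 272137 ≈ 628703 mm.
Ratio = 628703 / 49605 ≈ 12.7.

12.7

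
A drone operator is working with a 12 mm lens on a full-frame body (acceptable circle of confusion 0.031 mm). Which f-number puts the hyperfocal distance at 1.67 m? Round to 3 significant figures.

Rearrange H = f²/(N·c) + f for N: N = f² / ((H − f)·c).
N = 12² / ((1670 − 12) × 0.031) = 144 / 51.40 ≈ 2.80.

f/2.80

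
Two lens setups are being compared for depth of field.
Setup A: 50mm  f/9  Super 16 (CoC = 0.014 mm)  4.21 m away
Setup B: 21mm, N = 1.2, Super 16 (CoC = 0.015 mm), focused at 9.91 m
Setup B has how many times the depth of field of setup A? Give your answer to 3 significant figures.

Setup A: H = 50²/(9×0.014) + 50 ≈ 19891.3 mm; DoF = Df − Dn = 5326.8 − 3480.3 ≈ 1846.5 mm.
Setup B: H = 21²/(1.2×0.015) + 21 ≈ 24521.0 mm; DoF = Df − Dn = 16617.3 − 7060.3 ≈ 9557.0 mm.
Ratio = 9557.0 / 1846.5 ≈ 5.18.

5.18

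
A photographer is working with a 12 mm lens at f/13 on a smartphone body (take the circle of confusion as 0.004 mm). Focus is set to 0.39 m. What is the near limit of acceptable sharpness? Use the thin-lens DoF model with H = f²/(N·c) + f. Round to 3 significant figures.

Hyperfocal distance H = f²/(N·c) + f = 12²/(13 × 0.004) + 12 = 144/0.052 + 12 ≈ 2781.2 mm ≈ 2.781 m.
Near limit Dn = s·(H − f)/(H + s − 2f) = 390 × (2781.2 − 12) / (2781.2 + 390 − 2 × 12) = 390 × 2769.2 / 3147.2 ≈ 343.16 mm.

343 mm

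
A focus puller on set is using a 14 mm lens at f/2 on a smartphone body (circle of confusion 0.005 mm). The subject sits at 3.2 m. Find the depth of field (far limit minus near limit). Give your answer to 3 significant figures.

Hyperfocal distance H = f²/(N·c) + f = 14²/(2 × 0.005) + 14 = 196/0.01 + 14 ≈ 19614.0 mm ≈ 19.61 m.
Near limit Dn = s·(H − f)/(H + s − 2f) = 3200 × (19614.0 − 14) / (19614.0 + 3200 − 2 × 14) = 3200 × 19600.0 / 22786.0 ≈ 2752.6 mm.
Far limit Df = s·(H − f)/(H − s) = 3200 × (19614.0 − 14) / (19614.0 − 3200) = 3200 × 19600.0 / 16414.0 ≈ 3821.1 mm.
Depth of field = Df − Dn = 3821.1 − 2752.6 ≈ 1068.5 mm ≈ 1.07 m.

1.07 m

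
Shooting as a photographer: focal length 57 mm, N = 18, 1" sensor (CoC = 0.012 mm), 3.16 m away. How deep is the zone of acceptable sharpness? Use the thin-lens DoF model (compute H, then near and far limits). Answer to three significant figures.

Hyperfocal distance H = f²/(N·c) + f = 57²/(18 × 0.012) + 57 = 3249/0.216 + 57 ≈ 15098.7 mm ≈ 15.10 m.
Near limit Dn = s·(H − f)/(H + s − 2f) = 3160 × (15098.7 − 57) / (15098.7 + 3160 − 2 × 57) = 3160 × 15041.7 / 18144.7 ≈ 2619.6 mm.
Far limit Df = s·(H − f)/(H − s) = 3160 × (15098.7 − 57) / (15098.7 − 3160) = 3160 × 15041.7 / 11938.7 ≈ 3981.3 mm.
Depth of field = Df − Dn = 3981.3 − 2619.6 ≈ 1361.7 mm ≈ 1.36 m.

1.36 m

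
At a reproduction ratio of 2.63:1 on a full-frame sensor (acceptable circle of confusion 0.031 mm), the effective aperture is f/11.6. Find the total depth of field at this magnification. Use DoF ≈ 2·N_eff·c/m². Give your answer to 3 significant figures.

0.104 mm

At magnification m, DoF ≈ 2·N_eff·c/m² = 2 × 11.6 × 0.031 / 2.63² = 0.7192 / 6.917 ≈ 0.104 mm.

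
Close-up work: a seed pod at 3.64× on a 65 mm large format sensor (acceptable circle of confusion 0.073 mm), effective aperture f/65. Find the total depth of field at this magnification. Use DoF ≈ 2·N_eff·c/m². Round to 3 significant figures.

0.716 mm

At magnification m, DoF ≈ 2·N_eff·c/m² = 2 × 65 × 0.073 / 3.64² = 9.49 / 13.25 ≈ 0.716 mm.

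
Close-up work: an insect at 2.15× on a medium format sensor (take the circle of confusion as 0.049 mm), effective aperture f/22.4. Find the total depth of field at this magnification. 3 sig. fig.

0.475 mm

At magnification m, DoF ≈ 2·N_eff·c/m² = 2 × 22.4 × 0.049 / 2.15² = 2.195 / 4.622 ≈ 0.475 mm.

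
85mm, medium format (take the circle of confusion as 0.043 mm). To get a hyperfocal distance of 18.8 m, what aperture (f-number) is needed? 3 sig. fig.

Rearrange H = f²/(N·c) + f for N: N = f² / ((H − f)·c).
N = 85² / ((18800 − 85) × 0.043) = 7225 / 804.7 ≈ 8.98.

f/8.98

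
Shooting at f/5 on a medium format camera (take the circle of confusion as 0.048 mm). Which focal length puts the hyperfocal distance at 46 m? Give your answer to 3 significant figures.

From H = f²/(N·c) + f, with f ≪ H: f ≈ √(H·N·c) = √(46000 × 5 × 0.048) = √11040 ≈ 105.1 mm.
The +f correction barely moves this — solving exactly, f² + N·c·f − N·c·H = 0 ⇒ f = (−N·c + √((N·c)² + 4·N·c·H))/2 = (−0.24 + √44160)/2 ≈ 104.95 mm, so f ≈ 105 mm.

105 mm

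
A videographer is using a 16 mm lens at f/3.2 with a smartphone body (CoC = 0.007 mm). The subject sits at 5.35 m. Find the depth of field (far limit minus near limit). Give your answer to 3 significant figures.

6.38 m

Hyperfocal distance H = f²/(N·c) + f = 16²/(3.2 × 0.007) + 16 = 256/0.0224 + 16 ≈ 11444.6 mm ≈ 11.44 m.
Near limit Dn = s·(H − f)/(H + s − 2f) = 5350 × (11444.6 − 16) / (11444.6 + 5350 − 2 × 16) = 5350 × 11428.6 / 16762.6 ≈ 3647.6 mm.
Far limit Df = s·(H − f)/(H − s) = 5350 × (11444.6 − 16) / (11444.6 − 5350) = 5350 × 11428.6 / 6094.6 ≈ 10032.3 mm.
Depth of field = Df − Dn = 10032.3 − 3647.6 ≈ 6384.7 mm ≈ 6.38 m.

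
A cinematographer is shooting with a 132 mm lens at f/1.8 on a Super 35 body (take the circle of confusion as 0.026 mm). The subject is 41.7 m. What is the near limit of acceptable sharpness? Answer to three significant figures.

37.5 m

Hyperfocal distance H = f²/(N·c) + f = 132²/(1.8 × 0.026) + 132 = 17424/0.0468 + 132 ≈ 372439.7 mm ≈ 372.4 m.
Near limit Dn = s·(H − f)/(H + s − 2f) = 41700 × (372439.7 − 132) / (372439.7 + 41700 − 2 × 132) = 41700 × 372307.7 / 413875.7 ≈ 37512 mm ≈ 37.5 m.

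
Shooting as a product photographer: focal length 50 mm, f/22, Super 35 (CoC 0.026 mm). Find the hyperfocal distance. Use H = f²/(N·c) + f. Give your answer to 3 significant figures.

Hyperfocal distance H = f²/(N·c) + f = 50²/(22 × 0.026) + 50 = 2500/0.572 + 50 ≈ 4420.6 mm ≈ 4.42 m.

4.42 m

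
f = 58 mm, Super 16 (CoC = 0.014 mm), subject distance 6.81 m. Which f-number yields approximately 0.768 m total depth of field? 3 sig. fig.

Write h = H − f = f²/(N·c). The thin-lens limits are Dn = s·h/(h + (s−f)) and Df = s·h/(h − (s−f)), so DoF = Df − Dn = 2·s·(s−f)·h / (h² − (s−f)²).
That is a quadratic in h: DoF·h² − 2·s·(s−f)·h − DoF·(s−f)² = 0 ⇒ h = (s−f)·(s + √(s² + DoF²)) / DoF = 6752 × (6810 + √(6810² + 768²)) / 768 = 6752 × (6810 + 6853.17) / 768 ≈ 120122 mm.
Then N = f²/(c·h) = 58² / (0.014 × 120122) = 3364 / 1681.7 ≈ 2.00.

f/2.00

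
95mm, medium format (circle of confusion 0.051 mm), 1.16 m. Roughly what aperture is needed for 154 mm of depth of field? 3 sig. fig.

Write h = H − f = f²/(N·c). The thin-lens limits are Dn = s·h/(h + (s−f)) and Df = s·h/(h − (s−f)), so DoF = Df − Dn = 2·s·(s−f)·h / (h² − (s−f)²).
That is a quadratic in h: DoF·h² − 2·s·(s−f)·h − DoF·(s−f)² = 0 ⇒ h = (s−f)·(s + √(s² + DoF²)) / DoF = 1065 × (1160 + √(1160² + 154²)) / 154 = 1065 × (1160 + 1170.18) / 154 ≈ 16115 mm.
Then N = f²/(c·h) = 95² / (0.051 × 16115) = 9025 / 821.84 ≈ 11.

f/11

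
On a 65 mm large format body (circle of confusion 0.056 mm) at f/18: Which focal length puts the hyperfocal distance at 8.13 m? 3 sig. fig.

From H = f²/(N·c) + f, with f ≪ H: f ≈ √(H·N·c) = √(8130 × 18 × 0.056) = √8195.0 ≈ 90.53 mm.
Exact: f² + N·c·f − N·c·H = 0 ⇒ f = (−N·c + √((N·c)² + 4·N·c·H))/2 = (−1.008 + √32781)/2 ≈ 90.024 mm ≈ 90.0 mm.

90.0 mm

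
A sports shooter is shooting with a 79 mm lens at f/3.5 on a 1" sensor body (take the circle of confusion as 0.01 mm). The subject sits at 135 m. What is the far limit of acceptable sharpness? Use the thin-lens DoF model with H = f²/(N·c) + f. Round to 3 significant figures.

555 m

Hyperfocal distance H = f²/(N·c) + f = 79²/(3.5 × 0.01) + 79 = 6241/0.035 + 79 ≈ 178393.3 mm ≈ 178.4 m.
Far limit Df = s·(H − f)/(H − s) = 135000 × (178393.3 − 79) / (178393.3 − 135000) = 135000 × 178314.3 / 43393.3 ≈ 554750 mm ≈ 555 m.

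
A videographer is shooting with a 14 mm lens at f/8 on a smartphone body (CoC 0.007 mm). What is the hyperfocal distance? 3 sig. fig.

3.51 m

Hyperfocal distance H = f²/(N·c) + f = 14²/(8 × 0.007) + 14 = 196/0.056 + 14 ≈ 3514.0 mm ≈ 3.51 m.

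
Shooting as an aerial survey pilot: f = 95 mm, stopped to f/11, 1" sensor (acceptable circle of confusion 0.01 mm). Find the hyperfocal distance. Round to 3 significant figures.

Hyperfocal distance H = f²/(N·c) + f = 95²/(11 × 0.01) + 95 = 9025/0.11 + 95 ≈ 82140.5 mm ≈ 82.1 m.

82.1 m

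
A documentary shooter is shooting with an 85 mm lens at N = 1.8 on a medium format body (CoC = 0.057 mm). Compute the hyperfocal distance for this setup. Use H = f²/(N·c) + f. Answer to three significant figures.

70.5 m

Hyperfocal distance H = f²/(N·c) + f = 85²/(1.8 × 0.057) + 85 = 7225/0.1026 + 85 ≈ 70504.1 mm ≈ 70.5 m.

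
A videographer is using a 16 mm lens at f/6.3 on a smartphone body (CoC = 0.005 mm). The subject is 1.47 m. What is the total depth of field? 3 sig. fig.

Hyperfocal distance H = f²/(N·c) + f = 16²/(6.3 × 0.005) + 16 = 256/0.0315 + 16 ≈ 8143.0 mm ≈ 8.143 m.
Near limit Dn = s·(H − f)/(H + s − 2f) = 1470 × (8143.0 − 16) / (8143.0 + 1470 − 2 × 16) = 1470 × 8127.0 / 9581.0 ≈ 1246.91 mm.
Far limit Df = s·(H − f)/(H − s) = 1470 × (8143.0 − 16) / (8143.0 − 1470) = 1470 × 8127.0 / 6673.0 ≈ 1790.30 mm.
Depth of field = Df − Dn = 1790.30 − 1246.91 ≈ 543.39 mm ≈ 0.543 m.

0.543 m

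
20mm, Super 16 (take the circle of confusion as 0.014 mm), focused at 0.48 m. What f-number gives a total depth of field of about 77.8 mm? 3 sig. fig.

Write h = H − f = f²/(N·c). The thin-lens limits are Dn = s·h/(h + (s−f)) and Df = s·h/(h − (s−f)), so DoF = Df − Dn = 2·s·(s−f)·h / (h² − (s−f)²).
That is a quadratic in h: DoF·h² − 2·s·(s−f)·h − DoF·(s−f)² = 0 ⇒ h = (s−f)·(s + √(s² + DoF²)) / DoF = 460 × (480 + √(480² + 77.8²)) / 77.8 = 460 × (480 + 486.264) / 77.8 ≈ 5713.1 mm.
Then N = f²/(c·h) = 20² / (0.014 × 5713.1) = 400 / 79.984 ≈ 5.

f/5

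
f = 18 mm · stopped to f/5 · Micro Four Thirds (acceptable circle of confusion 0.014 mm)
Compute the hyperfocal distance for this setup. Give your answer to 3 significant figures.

4.65 m

Hyperfocal distance H = f²/(N·c) + f = 18²/(5 × 0.014) + 18 = 324/0.07 + 18 ≈ 4646.6 mm ≈ 4.65 m.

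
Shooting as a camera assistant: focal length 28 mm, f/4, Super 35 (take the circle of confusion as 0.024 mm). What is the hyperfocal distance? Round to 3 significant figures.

8.19 m

Hyperfocal distance H = f²/(N·c) + f = 28²/(4 × 0.024) + 28 = 784/0.096 + 28 ≈ 8194.7 mm ≈ 8.19 m.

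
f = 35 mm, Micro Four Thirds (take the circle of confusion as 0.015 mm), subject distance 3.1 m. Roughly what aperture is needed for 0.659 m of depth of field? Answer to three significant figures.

Write h = H − f = f²/(N·c). The thin-lens limits are Dn = s·h/(h + (s−f)) and Df = s·h/(h − (s−f)), so DoF = Df − Dn = 2·s·(s−f)·h / (h² − (s−f)²).
That is a quadratic in h: DoF·h² − 2·s·(s−f)·h − DoF·(s−f)² = 0 ⇒ h = (s−f)·(s + √(s² + DoF²)) / DoF = 3065 × (3100 + √(3100² + 659²)) / 659 = 3065 × (3100 + 3169.27) / 659 ≈ 29158 mm.
Then N = f²/(c·h) = 35² / (0.015 × 29158) = 1225 / 437.37 ≈ 2.80.

f/2.80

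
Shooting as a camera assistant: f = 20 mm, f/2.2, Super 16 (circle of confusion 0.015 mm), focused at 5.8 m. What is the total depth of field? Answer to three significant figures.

Hyperfocal distance H = f²/(N·c) + f = 20²/(2.2 × 0.015) + 20 = 400/0.033 + 20 ≈ 12141.2 mm ≈ 12.14 m.
Near limit Dn = s·(H − f)/(H + s − 2f) = 5800 × (12141.2 − 20) / (12141.2 + 5800 − 2 × 20) = 5800 × 12121.2 / 17901.2 ≈ 3927.3 mm.
Far limit Df = s·(H − f)/(H − s) = 5800 × (12141.2 − 20) / (12141.2 − 5800) = 5800 × 12121.2 / 6341.2 ≈ 11086.7 mm.
Depth of field = Df − Dn = 11086.7 − 3927.3 ≈ 7159.4 mm ≈ 7.16 m.

7.16 m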